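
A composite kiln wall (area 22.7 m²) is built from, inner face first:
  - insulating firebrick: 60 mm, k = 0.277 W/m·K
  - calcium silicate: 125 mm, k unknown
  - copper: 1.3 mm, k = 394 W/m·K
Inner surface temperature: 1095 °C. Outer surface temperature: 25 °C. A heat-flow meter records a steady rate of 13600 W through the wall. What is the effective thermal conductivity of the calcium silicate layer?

Series thermal resistances:
R_insulating firebrick = L/(kA) = 0.06/(0.277×22.7) = 0.009542 K/W
R_copper = L/(kA) = 0.0013/(394×22.7) = 1.454×10^-7 K/W
Sum of known resistances R_other = 0.009542 K/W
Total R = ΔT/Q = 1070/13600 = 0.07868 K/W
R_calcium silicate = R_total − R_other = 0.06913 K/W
k = L/(R·A) = 0.125/(0.06913×22.7)

k ≈ 0.0797 W/(m·K)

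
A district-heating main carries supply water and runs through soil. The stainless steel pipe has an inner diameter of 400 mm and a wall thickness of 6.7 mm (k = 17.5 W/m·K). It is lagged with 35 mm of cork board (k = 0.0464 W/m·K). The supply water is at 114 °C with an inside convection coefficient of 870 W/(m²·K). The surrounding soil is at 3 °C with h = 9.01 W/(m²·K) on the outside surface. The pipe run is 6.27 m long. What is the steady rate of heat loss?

Per-layer cylindrical resistances, series-summed:
R_inner film = 1/(h_i·2πr₁L) = 1/(870×2π×0.2×6.27) = 1.459×10^-4 K/W
R_stainless steel pipe wall = ln(206.7/200)/(2π×17.5×6.27) = 4.78×10^-5 K/W
R_cork board = ln(241.7/206.7)/(2π×0.0464×6.27) = 0.08558 K/W
R_outer film = 1/(h_o·2πr_oL) = 1/(9.01×2π×0.2417×6.27) = 0.01166 K/W
R_total = 0.09743 K/W
Q = ΔT/R_total = 111/0.09743

Q ≈ 1140 W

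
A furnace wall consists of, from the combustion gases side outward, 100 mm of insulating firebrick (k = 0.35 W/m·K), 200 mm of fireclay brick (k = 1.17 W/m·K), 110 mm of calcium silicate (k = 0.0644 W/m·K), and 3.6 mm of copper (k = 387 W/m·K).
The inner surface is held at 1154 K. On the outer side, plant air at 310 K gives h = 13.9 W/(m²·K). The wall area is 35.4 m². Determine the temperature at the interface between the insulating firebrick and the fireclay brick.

Series thermal resistances:
R_insulating firebrick = L/(kA) = 0.1/(0.35×35.4) = 0.008071 K/W
R_fireclay brick = L/(kA) = 0.2/(1.17×35.4) = 0.004829 K/W
R_calcium silicate = L/(kA) = 0.11/(0.0644×35.4) = 0.04825 K/W
R_copper = L/(kA) = 0.0036/(387×35.4) = 2.628×10^-7 K/W
R_outer film = 1/(h_o·A) = 1/(13.9×35.4) = 0.002032 K/W
R_total = 0.06318 K/W;  Q = ΔT/R_total = 844/0.06318 = 13360 W
T_interface = T_inner − Q·ΣR(inner→interface) = 1154 − 13400×0.008071

T ≈ 1050 K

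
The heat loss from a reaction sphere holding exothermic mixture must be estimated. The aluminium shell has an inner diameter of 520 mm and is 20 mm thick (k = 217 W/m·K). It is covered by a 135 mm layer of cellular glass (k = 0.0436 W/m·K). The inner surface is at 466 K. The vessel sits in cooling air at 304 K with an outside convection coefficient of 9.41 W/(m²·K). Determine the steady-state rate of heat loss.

Spherical conduction: R = (1/r_in − 1/r_out)/(4πk) per layer; series-sum.
R_aluminium shell = (1/0.26 − 1/0.28)/(4π×217) = 1.007×10^-4 K/W
R_cellular glass = (1/0.28 − 1/0.415)/(4π×0.0436) = 2.12 K/W
R_outer film = 1/(h·4πr_o²) = 1/(9.41×4π×0.415²) = 0.0491 K/W
R_total = 2.17 K/W
Q = ΔT/R_total = 162/2.17

Q ≈ 74.7 W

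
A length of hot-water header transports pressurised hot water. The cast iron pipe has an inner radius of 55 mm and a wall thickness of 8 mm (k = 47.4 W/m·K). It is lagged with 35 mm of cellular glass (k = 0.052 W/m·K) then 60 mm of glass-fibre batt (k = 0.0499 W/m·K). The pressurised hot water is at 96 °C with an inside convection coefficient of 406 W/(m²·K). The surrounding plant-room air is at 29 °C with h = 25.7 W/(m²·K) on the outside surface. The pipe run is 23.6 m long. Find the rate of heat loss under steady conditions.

Treating each annulus and film as a series resistance:
R_inner film = 1/(h_i·2πr₁L) = 1/(406×2π×0.055×23.6) = 3.02×10^-4 K/W
R_cast iron pipe wall = ln(63/55)/(2π×47.4×23.6) = 1.932×10^-5 K/W
R_cellular glass = ln(98/63)/(2π×0.052×23.6) = 0.0573 K/W
R_glass-fibre batt = ln(158/98)/(2π×0.0499×23.6) = 0.06455 K/W
R_outer film = 1/(h_o·2πr_oL) = 1/(25.7×2π×0.158×23.6) = 0.001661 K/W
R_total = 0.1238 K/W
Q = ΔT/R_total = 67/0.1238

Q ≈ 541 W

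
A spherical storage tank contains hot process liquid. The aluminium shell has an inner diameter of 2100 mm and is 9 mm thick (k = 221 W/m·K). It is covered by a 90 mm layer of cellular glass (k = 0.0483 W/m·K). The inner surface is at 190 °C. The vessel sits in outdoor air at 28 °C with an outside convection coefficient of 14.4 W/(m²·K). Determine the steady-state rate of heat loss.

For a spherical shell R = (1/r₁ − 1/r₂)/(4πk); film R = 1/(h·4πr²). In series:
R_aluminium shell = (1/1.05 − 1/1.059)/(4π×221) = 2.914×10^-6 K/W
R_cellular glass = (1/1.059 − 1/1.149)/(4π×0.0483) = 0.1219 K/W
R_outer film = 1/(h·4πr_o²) = 1/(14.4×4π×1.149²) = 0.004186 K/W
R_total = 0.1261 K/W
Q = ΔT/R_total = 162/0.1261

Q ≈ 1290 W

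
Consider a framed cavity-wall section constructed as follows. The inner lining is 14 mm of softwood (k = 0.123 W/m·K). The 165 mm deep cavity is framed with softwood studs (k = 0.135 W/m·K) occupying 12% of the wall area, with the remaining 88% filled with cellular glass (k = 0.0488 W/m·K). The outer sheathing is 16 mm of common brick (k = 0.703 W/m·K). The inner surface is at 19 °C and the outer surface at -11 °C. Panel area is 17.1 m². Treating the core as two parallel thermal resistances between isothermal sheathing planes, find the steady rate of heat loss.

Sheathing layers in series; stud and cavity paths in parallel between them.
R_inner = 0.014/(0.123×17.1) = 0.006656 K/W
R_stud  = 0.165/(0.135×0.12×17.1) = 0.5956 K/W
R_cav   = 0.165/(0.0488×0.88×17.1) = 0.2247 K/W
1/R_core = 1/R_stud + 1/R_cav → R_core = 0.1631 K/W
R_outer = 0.016/(0.703×17.1) = 0.001331 K/W
R_total = 0.1711 K/W
Q = ΔT/R_total = 30/0.1711

Q ≈ 175 W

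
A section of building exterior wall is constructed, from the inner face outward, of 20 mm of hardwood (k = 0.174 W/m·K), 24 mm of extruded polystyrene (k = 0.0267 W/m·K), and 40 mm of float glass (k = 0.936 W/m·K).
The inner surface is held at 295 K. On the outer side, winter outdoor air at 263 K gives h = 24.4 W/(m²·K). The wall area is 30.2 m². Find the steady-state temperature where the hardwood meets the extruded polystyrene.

Thermal resistances in series:
R_hardwood = L/(kA) = 0.02/(0.174×30.2) = 0.003806 K/W
R_extruded polystyrene = L/(kA) = 0.024/(0.0267×30.2) = 0.02976 K/W
R_float glass = L/(kA) = 0.04/(0.936×30.2) = 0.001415 K/W
R_outer film = 1/(h_o·A) = 1/(24.4×30.2) = 0.001357 K/W
R_total = 0.03634 K/W;  Q = ΔT/R_total = 32/0.03634 = 880.5 W
T_interface = T_inner − Q·ΣR(inner→interface) = 295 − 881×0.003806

T ≈ 292 K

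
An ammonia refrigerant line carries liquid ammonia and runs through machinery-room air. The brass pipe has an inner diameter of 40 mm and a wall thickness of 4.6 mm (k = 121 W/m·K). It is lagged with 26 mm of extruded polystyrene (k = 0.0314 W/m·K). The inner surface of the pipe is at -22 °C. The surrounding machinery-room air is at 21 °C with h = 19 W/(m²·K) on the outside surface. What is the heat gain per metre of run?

Radial resistances (cylindrical: R_cond = ln(r_o/r_i)/(2πkL), R_conv = 1/(h·2πrL)):
R_brass pipe wall = ln(24.6/20)/(2π×121×1) = 2.723×10^-4 K/W
R_extruded polystyrene = ln(50.6/24.6)/(2π×0.0314×1) = 3.656 K/W
R_outer film = 1/(h_o·2πr_oL) = 1/(19×2π×0.0506×1) = 0.1655 K/W
R_total = 3.821 K/W
Q = ΔT/R_total = 43/3.821

q′ ≈ 11.3 W/m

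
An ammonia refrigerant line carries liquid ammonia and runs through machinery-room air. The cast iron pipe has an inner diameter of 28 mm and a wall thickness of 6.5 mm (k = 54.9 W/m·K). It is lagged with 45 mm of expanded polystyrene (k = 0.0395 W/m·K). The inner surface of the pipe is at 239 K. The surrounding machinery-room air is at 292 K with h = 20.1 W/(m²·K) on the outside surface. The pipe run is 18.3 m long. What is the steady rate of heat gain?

Q ≈ 202 W

Cylindrical conduction, so R = ln(r₂/r₁)/(2πkL) per layer, in series:
R_cast iron pipe wall = ln(20.5/14)/(2π×54.9×18.3) = 6.041×10^-5 K/W
R_expanded polystyrene = ln(65.5/20.5)/(2π×0.0395×18.3) = 0.2558 K/W
R_outer film = 1/(h_o·2πr_oL) = 1/(20.1×2π×0.0655×18.3) = 0.006606 K/W
R_total = 0.2624 K/W
Q = ΔT/R_total = 53/0.2624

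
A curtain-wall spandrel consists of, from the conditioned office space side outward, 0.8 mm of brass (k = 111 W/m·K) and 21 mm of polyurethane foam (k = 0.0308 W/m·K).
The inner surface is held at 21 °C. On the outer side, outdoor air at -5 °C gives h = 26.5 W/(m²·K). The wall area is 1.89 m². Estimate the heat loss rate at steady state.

Using the resistance-network approach (series):
R_brass = L/(kA) = 0.0008/(111×1.89) = 3.813×10^-6 K/W
R_polyurethane foam = L/(kA) = 0.021/(0.0308×1.89) = 0.3608 K/W
R_outer film = 1/(h_o·A) = 1/(26.5×1.89) = 0.01997 K/W
R_total = 0.3807 K/W
Q = ΔT / R_total = 26 / 0.3807

Q ≈ 68.3 W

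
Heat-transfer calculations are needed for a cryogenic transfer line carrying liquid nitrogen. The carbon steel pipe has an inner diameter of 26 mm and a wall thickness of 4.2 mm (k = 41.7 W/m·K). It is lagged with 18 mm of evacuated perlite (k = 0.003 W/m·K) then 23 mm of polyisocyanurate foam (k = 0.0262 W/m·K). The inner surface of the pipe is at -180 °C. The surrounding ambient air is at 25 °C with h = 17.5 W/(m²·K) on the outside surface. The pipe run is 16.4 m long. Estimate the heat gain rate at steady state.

Q ≈ 81.6 W

Per-layer cylindrical resistances, series-summed:
R_carbon steel pipe wall = ln(17.2/13)/(2π×41.7×16.4) = 6.515×10^-5 K/W
R_evacuated perlite = ln(35.2/17.2)/(2π×0.003×16.4) = 2.317 K/W
R_polyisocyanurate foam = ln(58.2/35.2)/(2π×0.0262×16.4) = 0.1863 K/W
R_outer film = 1/(h_o·2πr_oL) = 1/(17.5×2π×0.0582×16.4) = 0.009528 K/W
R_total = 2.512 K/W
Q = ΔT/R_total = 205/2.512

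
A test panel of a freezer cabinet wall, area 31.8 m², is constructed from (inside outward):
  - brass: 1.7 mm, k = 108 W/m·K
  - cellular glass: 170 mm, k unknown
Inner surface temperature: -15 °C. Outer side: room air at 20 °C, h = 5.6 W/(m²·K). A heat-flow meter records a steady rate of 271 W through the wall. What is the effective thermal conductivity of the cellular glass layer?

k ≈ 0.0433 W/(m·K)

Series thermal resistances:
R_brass = L/(kA) = 0.0017/(108×31.8) = 4.95×10^-7 K/W
R_outer film = 1/(h_o·A) = 1/(5.6×31.8) = 0.005615 K/W
Sum of known resistances R_other = 0.005616 K/W
Total R = ΔT/Q = 35/271 = 0.1292 K/W
R_cellular glass = R_total − R_other = 0.1235 K/W
k = L/(R·A) = 0.17/(0.1235×31.8)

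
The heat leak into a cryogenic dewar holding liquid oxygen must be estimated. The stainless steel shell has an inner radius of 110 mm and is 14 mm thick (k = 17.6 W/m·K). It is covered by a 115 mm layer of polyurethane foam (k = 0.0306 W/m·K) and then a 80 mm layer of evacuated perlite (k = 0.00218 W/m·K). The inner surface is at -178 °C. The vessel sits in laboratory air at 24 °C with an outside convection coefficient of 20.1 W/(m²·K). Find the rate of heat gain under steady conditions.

Each spherical layer contributes R = (1/r_i − 1/r_o)/(4πk):
R_stainless steel shell = (1/0.11 − 1/0.124)/(4π×17.6) = 0.004641 K/W
R_polyurethane foam = (1/0.124 − 1/0.239)/(4π×0.0306) = 10.09 K/W
R_evacuated perlite = (1/0.239 − 1/0.319)/(4π×0.00218) = 38.3 K/W
R_outer film = 1/(h·4πr_o²) = 1/(20.1×4π×0.319²) = 0.03891 K/W
R_total = 48.44 K/W
Q = ΔT/R_total = 202/48.44

Q ≈ 4.17 W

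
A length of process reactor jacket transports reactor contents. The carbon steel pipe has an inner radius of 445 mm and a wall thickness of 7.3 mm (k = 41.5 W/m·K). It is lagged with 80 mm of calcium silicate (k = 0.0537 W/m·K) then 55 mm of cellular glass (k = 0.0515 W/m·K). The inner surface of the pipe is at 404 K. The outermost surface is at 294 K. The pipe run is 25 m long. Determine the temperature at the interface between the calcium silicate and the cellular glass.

T ≈ 336 K

Cylindrical conduction, so R = ln(r₂/r₁)/(2πkL) per layer, in series:
R_carbon steel pipe wall = ln(452.3/445)/(2π×41.5×25) = 2.496×10^-6 K/W
R_calcium silicate = ln(532.3/452.3)/(2π×0.0537×25) = 0.01931 K/W
R_cellular glass = ln(587.3/532.3)/(2π×0.0515×25) = 0.01215 K/W
R_total = 0.03146 K/W
Q = ΔT/R_total = 110/0.03146
Q = 3500 W
T_interface = T_inner − Q·ΣR(inner→interface) = 404 − 3500×0.01931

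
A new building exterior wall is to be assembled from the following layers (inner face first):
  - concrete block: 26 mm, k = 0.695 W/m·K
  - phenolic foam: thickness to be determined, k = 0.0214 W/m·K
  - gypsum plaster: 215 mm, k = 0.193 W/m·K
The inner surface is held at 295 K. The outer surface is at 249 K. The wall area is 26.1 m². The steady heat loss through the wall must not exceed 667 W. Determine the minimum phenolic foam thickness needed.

L ≈ 13.9 mm

Treating each layer as a thermal resistance in series:
R_concrete block = L/(kA) = 0.026/(0.695×26.1) = 0.001433 K/W
R_gypsum plaster = L/(kA) = 0.215/(0.193×26.1) = 0.04268 K/W
Sum of the known resistances R_other = 0.04411 K/W
Required total resistance R_tot = ΔT/Q_allow = 46/667 = 0.06897 K/W
R_phenolic foam = R_tot − R_other = 0.02485 K/W
L = R·k·A = 0.02485×0.0214×26.1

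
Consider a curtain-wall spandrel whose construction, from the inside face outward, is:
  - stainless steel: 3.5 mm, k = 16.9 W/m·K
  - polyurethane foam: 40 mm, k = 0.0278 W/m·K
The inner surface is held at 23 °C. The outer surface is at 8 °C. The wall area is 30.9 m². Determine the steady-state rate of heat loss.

Q ≈ 322 W

Thermal resistances in series:
R_stainless steel = L/(kA) = 0.0035/(16.9×30.9) = 6.702×10^-6 K/W
R_polyurethane foam = L/(kA) = 0.04/(0.0278×30.9) = 0.04656 K/W
R_total = 0.04657 K/W
Q = ΔT / R_total = 15 / 0.04657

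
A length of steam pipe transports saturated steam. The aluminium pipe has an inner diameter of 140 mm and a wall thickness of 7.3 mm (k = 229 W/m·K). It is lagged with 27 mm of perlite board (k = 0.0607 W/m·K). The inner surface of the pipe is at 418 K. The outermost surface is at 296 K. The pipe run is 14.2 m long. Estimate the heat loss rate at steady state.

Cylindrical conduction, so R = ln(r₂/r₁)/(2πkL) per layer, in series:
R_aluminium pipe wall = ln(77.3/70)/(2π×229×14.2) = 4.855×10^-6 K/W
R_perlite board = ln(104.3/77.3)/(2π×0.0607×14.2) = 0.05532 K/W
R_total = 0.05532 K/W
Q = ΔT/R_total = 122/0.05532

Q ≈ 2210 W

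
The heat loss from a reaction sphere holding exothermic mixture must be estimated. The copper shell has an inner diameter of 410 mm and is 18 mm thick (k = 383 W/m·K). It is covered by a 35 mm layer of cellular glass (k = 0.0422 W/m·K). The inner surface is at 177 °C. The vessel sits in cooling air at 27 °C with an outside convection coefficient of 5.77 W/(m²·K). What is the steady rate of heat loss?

For a spherical shell R = (1/r₁ − 1/r₂)/(4πk); film R = 1/(h·4πr²). In series:
R_copper shell = (1/0.205 − 1/0.223)/(4π×383) = 8.181×10^-5 K/W
R_cellular glass = (1/0.223 − 1/0.258)/(4π×0.0422) = 1.147 K/W
R_outer film = 1/(h·4πr_o²) = 1/(5.77×4π×0.258²) = 0.2072 K/W
R_total = 1.354 K/W
Q = ΔT/R_total = 150/1.354

Q ≈ 111 W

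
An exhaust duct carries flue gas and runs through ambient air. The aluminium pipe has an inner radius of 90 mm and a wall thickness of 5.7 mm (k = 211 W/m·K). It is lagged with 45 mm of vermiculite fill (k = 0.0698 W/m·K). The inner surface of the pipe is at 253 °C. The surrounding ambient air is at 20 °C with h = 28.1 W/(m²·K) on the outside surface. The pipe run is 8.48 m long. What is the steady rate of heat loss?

For a radial system each layer contributes R = ln(r_out/r_in)/(2πkL); films add R = 1/(hA).
R_aluminium pipe wall = ln(95.7/90)/(2π×211×8.48) = 5.462×10^-6 K/W
R_vermiculite fill = ln(140.7/95.7)/(2π×0.0698×8.48) = 0.1036 K/W
R_outer film = 1/(h_o·2πr_oL) = 1/(28.1×2π×0.1407×8.48) = 0.004747 K/W
R_total = 0.1084 K/W
Q = ΔT/R_total = 233/0.1084

Q ≈ 2150 W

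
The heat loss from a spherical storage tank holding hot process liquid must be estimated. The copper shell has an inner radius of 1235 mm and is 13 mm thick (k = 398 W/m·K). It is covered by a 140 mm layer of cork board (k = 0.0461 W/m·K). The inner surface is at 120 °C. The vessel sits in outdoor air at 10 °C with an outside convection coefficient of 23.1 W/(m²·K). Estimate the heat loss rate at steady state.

Q ≈ 778 W

Radial (spherical) resistances in series:
R_copper shell = (1/1.235 − 1/1.248)/(4π×398) = 1.686×10^-6 K/W
R_cork board = (1/1.248 − 1/1.388)/(4π×0.0461) = 0.1395 K/W
R_outer film = 1/(h·4πr_o²) = 1/(23.1×4π×1.388²) = 0.001788 K/W
R_total = 0.1413 K/W
Q = ΔT/R_total = 110/0.1413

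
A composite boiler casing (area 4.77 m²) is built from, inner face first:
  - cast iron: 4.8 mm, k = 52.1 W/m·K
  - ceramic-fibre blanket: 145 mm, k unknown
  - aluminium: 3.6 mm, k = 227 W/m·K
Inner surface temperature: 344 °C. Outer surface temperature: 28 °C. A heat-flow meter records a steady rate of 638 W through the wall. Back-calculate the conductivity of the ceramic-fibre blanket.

k ≈ 0.0614 W/(m·K)

Model the wall as resistances in series:
R_cast iron = L/(kA) = 0.0048/(52.1×4.77) = 1.931×10^-5 K/W
R_aluminium = L/(kA) = 0.0036/(227×4.77) = 3.325×10^-6 K/W
Sum of known resistances R_other = 2.264×10^-5 K/W
Total R = ΔT/Q = 316/638 = 0.4953 K/W
R_ceramic-fibre blanket = R_total − R_other = 0.4953 K/W
k = L/(R·A) = 0.145/(0.4953×4.77)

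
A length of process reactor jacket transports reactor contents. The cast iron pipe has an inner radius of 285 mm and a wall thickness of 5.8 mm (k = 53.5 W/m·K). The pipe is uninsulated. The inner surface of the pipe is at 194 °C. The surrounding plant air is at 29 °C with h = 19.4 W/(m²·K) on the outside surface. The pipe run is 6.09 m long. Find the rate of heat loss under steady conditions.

Cylindrical conduction, so R = ln(r₂/r₁)/(2πkL) per layer, in series:
R_cast iron pipe wall = ln(290.8/285)/(2π×53.5×6.09) = 9.841×10^-6 K/W
R_outer film = 1/(h_o·2πr_oL) = 1/(19.4×2π×0.2908×6.09) = 0.004632 K/W
R_total = 0.004642 K/W
Q = ΔT/R_total = 165/0.004642

Q ≈ 35500 W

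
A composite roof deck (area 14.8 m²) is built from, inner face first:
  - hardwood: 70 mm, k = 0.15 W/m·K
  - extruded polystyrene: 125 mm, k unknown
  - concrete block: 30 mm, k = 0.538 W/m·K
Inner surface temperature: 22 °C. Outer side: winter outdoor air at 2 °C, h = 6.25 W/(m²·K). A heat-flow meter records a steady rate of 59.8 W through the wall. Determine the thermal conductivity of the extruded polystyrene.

k ≈ 0.0293 W/(m·K)

Series thermal resistances:
R_hardwood = L/(kA) = 0.07/(0.15×14.8) = 0.03153 K/W
R_concrete block = L/(kA) = 0.03/(0.538×14.8) = 0.003768 K/W
R_outer film = 1/(h_o·A) = 1/(6.25×14.8) = 0.01081 K/W
Sum of known resistances R_other = 0.04611 K/W
Total R = ΔT/Q = 20/59.8 = 0.3344 K/W
R_extruded polystyrene = R_total − R_other = 0.2883 K/W
k = L/(R·A) = 0.125/(0.2883×14.8)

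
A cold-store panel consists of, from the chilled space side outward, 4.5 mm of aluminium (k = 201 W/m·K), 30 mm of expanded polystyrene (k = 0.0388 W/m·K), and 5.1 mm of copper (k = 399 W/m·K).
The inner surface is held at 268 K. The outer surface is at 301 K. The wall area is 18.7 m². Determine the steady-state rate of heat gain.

Model the wall as resistances in series:
R_aluminium = L/(kA) = 0.0045/(201×18.7) = 1.197×10^-6 K/W
R_expanded polystyrene = L/(kA) = 0.03/(0.0388×18.7) = 0.04135 K/W
R_copper = L/(kA) = 0.0051/(399×18.7) = 6.835×10^-7 K/W
R_total = 0.04135 K/W
Q = ΔT / R_total = 33 / 0.04135

Q ≈ 798 W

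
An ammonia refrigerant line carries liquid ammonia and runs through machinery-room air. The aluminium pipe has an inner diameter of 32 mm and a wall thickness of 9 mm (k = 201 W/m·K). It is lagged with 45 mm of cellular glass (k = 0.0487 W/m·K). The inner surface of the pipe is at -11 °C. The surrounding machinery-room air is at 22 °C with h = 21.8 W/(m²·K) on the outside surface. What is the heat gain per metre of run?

For a radial system each layer contributes R = ln(r_out/r_in)/(2πkL); films add R = 1/(hA).
R_aluminium pipe wall = ln(25/16)/(2π×201×1) = 3.534×10^-4 K/W
R_cellular glass = ln(70/25)/(2π×0.0487×1) = 3.365 K/W
R_outer film = 1/(h_o·2πr_oL) = 1/(21.8×2π×0.07×1) = 0.1043 K/W
R_total = 3.47 K/W
Q = ΔT/R_total = 33/3.47

q′ ≈ 9.51 W/m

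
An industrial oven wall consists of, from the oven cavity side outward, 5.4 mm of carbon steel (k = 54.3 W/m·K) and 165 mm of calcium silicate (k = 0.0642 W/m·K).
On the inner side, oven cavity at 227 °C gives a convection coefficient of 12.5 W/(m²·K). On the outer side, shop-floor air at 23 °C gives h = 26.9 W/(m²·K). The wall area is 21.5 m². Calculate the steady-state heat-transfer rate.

Series thermal resistances:
R_inner film = 1/(h_i·A) = 1/(12.5×21.5) = 0.003721 K/W
R_carbon steel = L/(kA) = 0.0054/(54.3×21.5) = 4.625×10^-6 K/W
R_calcium silicate = L/(kA) = 0.165/(0.0642×21.5) = 0.1195 K/W
R_outer film = 1/(h_o·A) = 1/(26.9×21.5) = 0.001729 K/W
R_total = 0.125 K/W
Q = ΔT / R_total = 204 / 0.125

Q ≈ 1630 W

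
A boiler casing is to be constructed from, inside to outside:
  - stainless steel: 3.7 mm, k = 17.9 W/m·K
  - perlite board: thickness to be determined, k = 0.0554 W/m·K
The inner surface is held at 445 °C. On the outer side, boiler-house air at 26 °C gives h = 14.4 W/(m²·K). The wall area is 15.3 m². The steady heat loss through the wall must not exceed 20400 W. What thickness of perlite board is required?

L ≈ 13.6 mm

Thermal resistances in series:
R_stainless steel = L/(kA) = 0.0037/(17.9×15.3) = 1.351×10^-5 K/W
R_outer film = 1/(h_o·A) = 1/(14.4×15.3) = 0.004539 K/W
Sum of the known resistances R_other = 0.004552 K/W
Required total resistance R_tot = ΔT/Q_allow = 419/20400 = 0.02054 K/W
R_perlite board = R_tot − R_other = 0.01599 K/W
L = R·k·A = 0.01599×0.0554×15.3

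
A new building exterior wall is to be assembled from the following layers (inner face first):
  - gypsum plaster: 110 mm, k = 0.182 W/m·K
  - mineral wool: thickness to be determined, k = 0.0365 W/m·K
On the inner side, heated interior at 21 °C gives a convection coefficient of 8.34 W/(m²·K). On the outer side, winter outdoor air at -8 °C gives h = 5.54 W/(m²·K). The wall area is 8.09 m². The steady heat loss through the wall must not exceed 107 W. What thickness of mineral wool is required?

L ≈ 47 mm

Thermal resistances in series:
R_inner film = 1/(h_i·A) = 1/(8.34×8.09) = 0.01482 K/W
R_gypsum plaster = L/(kA) = 0.11/(0.182×8.09) = 0.07471 K/W
R_outer film = 1/(h_o·A) = 1/(5.54×8.09) = 0.02231 K/W
Sum of the known resistances R_other = 0.1118 K/W
Required total resistance R_tot = ΔT/Q_allow = 29/107 = 0.271 K/W
R_mineral wool = R_tot − R_other = 0.1592 K/W
L = R·k·A = 0.1592×0.0365×8.09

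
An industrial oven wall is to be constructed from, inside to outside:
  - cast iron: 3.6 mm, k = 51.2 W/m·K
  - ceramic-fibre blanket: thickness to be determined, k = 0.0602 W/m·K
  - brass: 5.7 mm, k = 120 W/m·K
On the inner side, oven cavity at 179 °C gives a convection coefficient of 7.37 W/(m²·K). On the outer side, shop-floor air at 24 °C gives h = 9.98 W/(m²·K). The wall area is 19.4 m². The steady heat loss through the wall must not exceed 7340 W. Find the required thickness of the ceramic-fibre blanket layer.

Thermal resistances in series:
R_inner film = 1/(h_i·A) = 1/(7.37×19.4) = 0.006994 K/W
R_cast iron = L/(kA) = 0.0036/(51.2×19.4) = 3.624×10^-6 K/W
R_brass = L/(kA) = 0.0057/(120×19.4) = 2.448×10^-6 K/W
R_outer film = 1/(h_o·A) = 1/(9.98×19.4) = 0.005165 K/W
Sum of the known resistances R_other = 0.01217 K/W
Required total resistance R_tot = ΔT/Q_allow = 155/7340 = 0.02112 K/W
R_ceramic-fibre blanket = R_tot − R_other = 0.008952 K/W
L = R·k·A = 0.008952×0.0602×19.4

L ≈ 10.5 mm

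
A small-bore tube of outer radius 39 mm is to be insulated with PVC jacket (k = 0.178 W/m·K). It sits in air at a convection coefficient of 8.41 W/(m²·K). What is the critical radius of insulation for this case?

r_cr ≈ 21.2 mm

For a cylinder r_cr = k/h = 0.178/8.41
r_cr = 21.2 mm; since the bare radius (39 mm) is above r_cr, any added insulation will reduce heat loss.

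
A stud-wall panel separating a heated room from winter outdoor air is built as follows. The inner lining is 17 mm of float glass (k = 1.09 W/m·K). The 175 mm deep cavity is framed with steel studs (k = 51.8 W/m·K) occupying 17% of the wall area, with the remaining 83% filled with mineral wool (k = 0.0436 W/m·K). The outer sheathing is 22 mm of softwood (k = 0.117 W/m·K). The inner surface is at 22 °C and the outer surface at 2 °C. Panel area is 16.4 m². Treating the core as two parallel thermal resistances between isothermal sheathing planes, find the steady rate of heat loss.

Sheathing layers in series; stud and cavity paths in parallel between them.
R_inner = 0.017/(1.09×16.4) = 9.51×10^-4 K/W
R_stud  = 0.175/(51.8×0.17×16.4) = 0.001212 K/W
R_cav   = 0.175/(0.0436×0.83×16.4) = 0.2949 K/W
1/R_core = 1/R_stud + 1/R_cav → R_core = 0.001207 K/W
R_outer = 0.022/(0.117×16.4) = 0.01147 K/W
R_total = 0.01362 K/W
Q = ΔT/R_total = 20/0.01362

Q ≈ 1470 W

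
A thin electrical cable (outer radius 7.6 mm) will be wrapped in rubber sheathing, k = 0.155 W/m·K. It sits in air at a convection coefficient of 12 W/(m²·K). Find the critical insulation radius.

r_cr ≈ 12.9 mm

For a cylinder r_cr = k/h = 0.155/12
r_cr = 12.9 mm; since the bare radius (7.6 mm) is below r_cr, adding a thin layer of insulation will *increase* heat loss.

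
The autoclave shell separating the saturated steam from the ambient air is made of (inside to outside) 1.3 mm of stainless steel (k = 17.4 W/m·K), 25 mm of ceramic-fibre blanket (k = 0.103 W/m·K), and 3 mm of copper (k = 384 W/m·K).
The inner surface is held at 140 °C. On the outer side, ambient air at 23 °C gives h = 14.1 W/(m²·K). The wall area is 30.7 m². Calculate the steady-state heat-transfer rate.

Using the resistance-network approach (series):
R_stainless steel = L/(kA) = 0.0013/(17.4×30.7) = 2.434×10^-6 K/W
R_ceramic-fibre blanket = L/(kA) = 0.025/(0.103×30.7) = 0.007906 K/W
R_copper = L/(kA) = 0.003/(384×30.7) = 2.545×10^-7 K/W
R_outer film = 1/(h_o·A) = 1/(14.1×30.7) = 0.00231 K/W
R_total = 0.01022 K/W
Q = ΔT / R_total = 117 / 0.01022

Q ≈ 11400 W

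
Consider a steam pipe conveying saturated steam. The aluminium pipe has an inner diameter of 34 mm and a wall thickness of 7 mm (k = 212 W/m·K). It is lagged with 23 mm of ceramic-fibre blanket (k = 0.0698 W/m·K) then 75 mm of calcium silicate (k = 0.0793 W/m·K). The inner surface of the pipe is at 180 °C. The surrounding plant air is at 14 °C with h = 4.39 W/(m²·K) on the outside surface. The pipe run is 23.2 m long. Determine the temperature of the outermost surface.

Per-layer cylindrical resistances, series-summed:
R_aluminium pipe wall = ln(24/17)/(2π×212×23.2) = 1.116×10^-5 K/W
R_ceramic-fibre blanket = ln(47/24)/(2π×0.0698×23.2) = 0.06606 K/W
R_calcium silicate = ln(122/47)/(2π×0.0793×23.2) = 0.08252 K/W
R_outer film = 1/(h_o·2πr_oL) = 1/(4.39×2π×0.122×23.2) = 0.01281 K/W
R_total = 0.1614 K/W
Q = ΔT/R_total = 166/0.1614
Q = 1030 W
T_interface = T_inner − Q·ΣR(inner→interface) = 180 − 1030×0.1486

T ≈ 27.2 °C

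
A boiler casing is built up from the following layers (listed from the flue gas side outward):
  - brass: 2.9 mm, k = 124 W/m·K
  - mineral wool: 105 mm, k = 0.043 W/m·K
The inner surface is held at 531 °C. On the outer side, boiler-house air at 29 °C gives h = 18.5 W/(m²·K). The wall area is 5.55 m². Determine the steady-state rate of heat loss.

Q ≈ 1120 W

Treating each layer as a thermal resistance in series:
R_brass = L/(kA) = 0.0029/(124×5.55) = 4.214×10^-6 K/W
R_mineral wool = L/(kA) = 0.105/(0.043×5.55) = 0.44 K/W
R_outer film = 1/(h_o·A) = 1/(18.5×5.55) = 0.009739 K/W
R_total = 0.4497 K/W
Q = ΔT / R_total = 502 / 0.4497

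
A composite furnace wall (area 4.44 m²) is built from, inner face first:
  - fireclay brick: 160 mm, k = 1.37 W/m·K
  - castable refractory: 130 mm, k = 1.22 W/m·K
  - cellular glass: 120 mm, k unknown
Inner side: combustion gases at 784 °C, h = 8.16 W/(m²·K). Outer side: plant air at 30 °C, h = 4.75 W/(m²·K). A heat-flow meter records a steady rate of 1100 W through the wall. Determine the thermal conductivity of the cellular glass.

k ≈ 0.0483 W/(m·K)

Thermal resistances in series:
R_inner film = 1/(h_i·A) = 1/(8.16×4.44) = 0.0276 K/W
R_fireclay brick = L/(kA) = 0.16/(1.37×4.44) = 0.0263 K/W
R_castable refractory = L/(kA) = 0.13/(1.22×4.44) = 0.024 K/W
R_outer film = 1/(h_o·A) = 1/(4.75×4.44) = 0.04742 K/W
Sum of known resistances R_other = 0.1253 K/W
Total R = ΔT/Q = 754/1100 = 0.6855 K/W
R_cellular glass = R_total − R_other = 0.5601 K/W
k = L/(R·A) = 0.12/(0.5601×4.44)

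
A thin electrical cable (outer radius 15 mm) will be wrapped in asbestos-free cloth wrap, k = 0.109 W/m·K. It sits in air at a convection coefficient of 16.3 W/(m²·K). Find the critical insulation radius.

r_cr ≈ 6.69 mm

For a cylinder r_cr = k/h = 0.109/16.3
r_cr = 6.69 mm; since the bare radius (15 mm) is above r_cr, any added insulation will reduce heat loss.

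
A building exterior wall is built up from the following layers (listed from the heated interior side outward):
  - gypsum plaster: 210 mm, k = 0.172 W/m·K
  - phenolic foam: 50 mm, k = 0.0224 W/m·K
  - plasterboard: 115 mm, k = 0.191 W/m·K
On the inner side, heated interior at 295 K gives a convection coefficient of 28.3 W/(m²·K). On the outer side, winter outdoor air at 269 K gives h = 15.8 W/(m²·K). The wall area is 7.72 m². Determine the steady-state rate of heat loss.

Q ≈ 48.3 W

Using the resistance-network approach (series):
R_inner film = 1/(h_i·A) = 1/(28.3×7.72) = 0.004577 K/W
R_gypsum plaster = L/(kA) = 0.21/(0.172×7.72) = 0.1582 K/W
R_phenolic foam = L/(kA) = 0.05/(0.0224×7.72) = 0.2891 K/W
R_plasterboard = L/(kA) = 0.115/(0.191×7.72) = 0.07799 K/W
R_outer film = 1/(h_o·A) = 1/(15.8×7.72) = 0.008198 K/W
R_total = 0.5381 K/W
Q = ΔT / R_total = 26 / 0.5381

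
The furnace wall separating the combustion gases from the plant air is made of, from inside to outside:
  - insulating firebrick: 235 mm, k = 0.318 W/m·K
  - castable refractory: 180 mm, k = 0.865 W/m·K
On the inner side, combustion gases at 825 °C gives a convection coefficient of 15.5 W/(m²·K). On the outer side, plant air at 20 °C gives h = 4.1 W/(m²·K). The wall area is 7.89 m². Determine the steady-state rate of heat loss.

Series thermal resistances:
R_inner film = 1/(h_i·A) = 1/(15.5×7.89) = 0.008177 K/W
R_insulating firebrick = L/(kA) = 0.235/(0.318×7.89) = 0.09366 K/W
R_castable refractory = L/(kA) = 0.18/(0.865×7.89) = 0.02637 K/W
R_outer film = 1/(h_o·A) = 1/(4.1×7.89) = 0.03091 K/W
R_total = 0.1591 K/W
Q = ΔT / R_total = 805 / 0.1591

Q ≈ 5060 W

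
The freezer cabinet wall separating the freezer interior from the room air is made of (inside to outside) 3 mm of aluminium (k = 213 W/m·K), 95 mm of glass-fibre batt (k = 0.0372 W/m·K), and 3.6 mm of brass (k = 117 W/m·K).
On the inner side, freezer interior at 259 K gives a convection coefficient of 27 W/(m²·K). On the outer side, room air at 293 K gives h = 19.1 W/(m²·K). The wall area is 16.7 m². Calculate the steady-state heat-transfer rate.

Q ≈ 215 W

Series thermal resistances:
R_inner film = 1/(h_i·A) = 1/(27×16.7) = 0.002218 K/W
R_aluminium = L/(kA) = 0.003/(213×16.7) = 8.434×10^-7 K/W
R_glass-fibre batt = L/(kA) = 0.095/(0.0372×16.7) = 0.1529 K/W
R_brass = L/(kA) = 0.0036/(117×16.7) = 1.842×10^-6 K/W
R_outer film = 1/(h_o·A) = 1/(19.1×16.7) = 0.003135 K/W
R_total = 0.1583 K/W
Q = ΔT / R_total = 34 / 0.1583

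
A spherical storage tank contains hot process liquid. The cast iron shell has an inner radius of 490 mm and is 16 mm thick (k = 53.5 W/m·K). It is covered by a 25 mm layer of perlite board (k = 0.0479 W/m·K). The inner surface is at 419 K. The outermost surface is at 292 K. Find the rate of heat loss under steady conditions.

Each spherical layer contributes R = (1/r_i − 1/r_o)/(4πk):
R_cast iron shell = (1/0.49 − 1/0.506)/(4π×53.5) = 9.599×10^-5 K/W
R_perlite board = (1/0.506 − 1/0.531)/(4π×0.0479) = 0.1546 K/W
R_total = 0.1547 K/W
Q = ΔT/R_total = 127/0.1547

Q ≈ 821 W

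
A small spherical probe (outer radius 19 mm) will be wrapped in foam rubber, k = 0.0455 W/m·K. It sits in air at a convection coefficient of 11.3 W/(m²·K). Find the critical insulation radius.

For a sphere r_cr = 2k/h = 2×0.0455/11.3
r_cr = 8.05 mm; since the bare radius (19 mm) is above r_cr, any added insulation will reduce heat loss.

r_cr ≈ 8.05 mm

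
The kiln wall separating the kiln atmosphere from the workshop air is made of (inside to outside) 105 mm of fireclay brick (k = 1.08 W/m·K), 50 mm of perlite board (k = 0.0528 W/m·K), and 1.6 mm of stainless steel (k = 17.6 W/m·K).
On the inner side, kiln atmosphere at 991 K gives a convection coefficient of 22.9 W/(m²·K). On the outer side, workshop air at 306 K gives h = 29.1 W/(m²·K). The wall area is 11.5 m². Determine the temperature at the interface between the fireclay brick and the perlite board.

Treating each layer as a thermal resistance in series:
R_inner film = 1/(h_i·A) = 1/(22.9×11.5) = 0.003797 K/W
R_fireclay brick = L/(kA) = 0.105/(1.08×11.5) = 0.008454 K/W
R_perlite board = L/(kA) = 0.05/(0.0528×11.5) = 0.08235 K/W
R_stainless steel = L/(kA) = 0.0016/(17.6×11.5) = 7.905×10^-6 K/W
R_outer film = 1/(h_o·A) = 1/(29.1×11.5) = 0.002988 K/W
R_total = 0.09759 K/W;  Q = ΔT/R_total = 685/0.09759 = 7019 W
T_interface = T_inner − Q·ΣR(inner→interface) = 991 − 7020×0.01225

T ≈ 905 K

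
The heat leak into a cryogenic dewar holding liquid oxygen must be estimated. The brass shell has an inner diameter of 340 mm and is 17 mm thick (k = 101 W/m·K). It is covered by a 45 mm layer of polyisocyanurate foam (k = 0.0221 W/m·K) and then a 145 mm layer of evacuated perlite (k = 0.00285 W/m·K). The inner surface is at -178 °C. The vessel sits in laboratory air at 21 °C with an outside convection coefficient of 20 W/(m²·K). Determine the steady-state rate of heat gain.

Q ≈ 3.98 W

Spherical conduction: R = (1/r_in − 1/r_out)/(4πk) per layer; series-sum.
R_brass shell = (1/0.17 − 1/0.187)/(4π×101) = 4.213×10^-4 K/W
R_polyisocyanurate foam = (1/0.187 − 1/0.232)/(4π×0.0221) = 3.735 K/W
R_evacuated perlite = (1/0.232 − 1/0.377)/(4π×0.00285) = 46.29 K/W
R_outer film = 1/(h·4πr_o²) = 1/(20×4π×0.377²) = 0.02799 K/W
R_total = 50.05 K/W
Q = ΔT/R_total = 199/50.05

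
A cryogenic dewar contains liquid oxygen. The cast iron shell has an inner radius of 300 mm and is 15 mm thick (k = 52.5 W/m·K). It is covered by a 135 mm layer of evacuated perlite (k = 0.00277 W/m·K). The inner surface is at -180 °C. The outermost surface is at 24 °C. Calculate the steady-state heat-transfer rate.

Q ≈ 7.46 W

Spherical conduction: R = (1/r_in − 1/r_out)/(4πk) per layer; series-sum.
R_cast iron shell = (1/0.3 − 1/0.315)/(4π×52.5) = 2.406×10^-4 K/W
R_evacuated perlite = (1/0.315 − 1/0.45)/(4π×0.00277) = 27.36 K/W
R_total = 27.36 K/W
Q = ΔT/R_total = 204/27.36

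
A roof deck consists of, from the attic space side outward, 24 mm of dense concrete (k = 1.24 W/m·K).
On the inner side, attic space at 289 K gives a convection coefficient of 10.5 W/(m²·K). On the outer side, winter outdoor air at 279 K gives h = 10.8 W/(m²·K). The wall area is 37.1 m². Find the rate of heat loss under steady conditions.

Using the resistance-network approach (series):
R_inner film = 1/(h_i·A) = 1/(10.5×37.1) = 0.002567 K/W
R_dense concrete = L/(kA) = 0.024/(1.24×37.1) = 5.217×10^-4 K/W
R_outer film = 1/(h_o·A) = 1/(10.8×37.1) = 0.002496 K/W
R_total = 0.005585 K/W
Q = ΔT / R_total = 10 / 0.005585

Q ≈ 1790 W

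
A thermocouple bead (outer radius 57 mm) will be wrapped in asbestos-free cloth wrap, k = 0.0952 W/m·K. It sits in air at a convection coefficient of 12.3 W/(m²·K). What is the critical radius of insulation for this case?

r_cr ≈ 15.5 mm

For a sphere r_cr = 2k/h = 2×0.0952/12.3
r_cr = 15.5 mm; since the bare radius (57 mm) is above r_cr, any added insulation will reduce heat loss.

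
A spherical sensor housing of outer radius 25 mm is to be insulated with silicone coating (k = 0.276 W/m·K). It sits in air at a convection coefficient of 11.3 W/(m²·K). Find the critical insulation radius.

r_cr ≈ 48.8 mm

For a sphere r_cr = 2k/h = 2×0.276/11.3
r_cr = 48.8 mm; since the bare radius (25 mm) is below r_cr, adding a thin layer of insulation will *increase* heat loss.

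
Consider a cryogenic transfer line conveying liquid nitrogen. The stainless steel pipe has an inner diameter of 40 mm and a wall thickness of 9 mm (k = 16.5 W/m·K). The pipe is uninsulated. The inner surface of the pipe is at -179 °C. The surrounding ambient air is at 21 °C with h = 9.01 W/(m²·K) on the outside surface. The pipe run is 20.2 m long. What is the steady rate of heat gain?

Q ≈ 6590 W

Treating each annulus and film as a series resistance:
R_stainless steel pipe wall = ln(29/20)/(2π×16.5×20.2) = 1.774×10^-4 K/W
R_outer film = 1/(h_o·2πr_oL) = 1/(9.01×2π×0.029×20.2) = 0.03015 K/W
R_total = 0.03033 K/W
Q = ΔT/R_total = 200/0.03033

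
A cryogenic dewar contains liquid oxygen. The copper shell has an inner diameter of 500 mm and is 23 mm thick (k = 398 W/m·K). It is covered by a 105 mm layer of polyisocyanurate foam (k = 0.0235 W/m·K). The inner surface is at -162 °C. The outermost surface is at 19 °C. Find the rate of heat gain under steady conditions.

Q ≈ 52.5 W

Each spherical layer contributes R = (1/r_i − 1/r_o)/(4πk):
R_copper shell = (1/0.25 − 1/0.273)/(4π×398) = 6.738×10^-5 K/W
R_polyisocyanurate foam = (1/0.273 − 1/0.378)/(4π×0.0235) = 3.446 K/W
R_total = 3.446 K/W
Q = ΔT/R_total = 181/3.446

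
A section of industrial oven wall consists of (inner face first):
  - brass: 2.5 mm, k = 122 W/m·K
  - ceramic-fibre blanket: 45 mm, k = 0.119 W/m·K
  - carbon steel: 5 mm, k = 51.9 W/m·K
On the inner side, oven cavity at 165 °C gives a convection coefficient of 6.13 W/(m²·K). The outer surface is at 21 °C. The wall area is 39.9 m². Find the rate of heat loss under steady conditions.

Series thermal resistances:
R_inner film = 1/(h_i·A) = 1/(6.13×39.9) = 0.004089 K/W
R_brass = L/(kA) = 0.0025/(122×39.9) = 5.136×10^-7 K/W
R_ceramic-fibre blanket = L/(kA) = 0.045/(0.119×39.9) = 0.009477 K/W
R_carbon steel = L/(kA) = 0.005/(51.9×39.9) = 2.415×10^-6 K/W
R_total = 0.01357 K/W
Q = ΔT / R_total = 144 / 0.01357

Q ≈ 10600 W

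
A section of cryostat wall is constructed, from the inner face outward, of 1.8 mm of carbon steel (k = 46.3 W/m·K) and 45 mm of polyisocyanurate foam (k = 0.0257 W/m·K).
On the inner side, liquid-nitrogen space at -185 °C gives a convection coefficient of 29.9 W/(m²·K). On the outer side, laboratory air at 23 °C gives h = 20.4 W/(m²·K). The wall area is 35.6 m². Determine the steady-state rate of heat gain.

Q ≈ 4040 W

Treating each layer as a thermal resistance in series:
R_inner film = 1/(h_i·A) = 1/(29.9×35.6) = 9.395×10^-4 K/W
R_carbon steel = L/(kA) = 0.0018/(46.3×35.6) = 1.092×10^-6 K/W
R_polyisocyanurate foam = L/(kA) = 0.045/(0.0257×35.6) = 0.04918 K/W
R_outer film = 1/(h_o·A) = 1/(20.4×35.6) = 0.001377 K/W
R_total = 0.0515 K/W
Q = ΔT / R_total = 208 / 0.0515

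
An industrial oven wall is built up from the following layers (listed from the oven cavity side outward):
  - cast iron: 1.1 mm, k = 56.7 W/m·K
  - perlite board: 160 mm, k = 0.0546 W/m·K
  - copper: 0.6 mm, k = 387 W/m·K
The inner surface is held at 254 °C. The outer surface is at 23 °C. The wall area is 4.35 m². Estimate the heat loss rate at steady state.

Q ≈ 343 W

Treating each layer as a thermal resistance in series:
R_cast iron = L/(kA) = 0.0011/(56.7×4.35) = 4.46×10^-6 K/W
R_perlite board = L/(kA) = 0.16/(0.0546×4.35) = 0.6737 K/W
R_copper = L/(kA) = 0.0006/(387×4.35) = 3.564×10^-7 K/W
R_total = 0.6737 K/W
Q = ΔT / R_total = 231 / 0.6737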